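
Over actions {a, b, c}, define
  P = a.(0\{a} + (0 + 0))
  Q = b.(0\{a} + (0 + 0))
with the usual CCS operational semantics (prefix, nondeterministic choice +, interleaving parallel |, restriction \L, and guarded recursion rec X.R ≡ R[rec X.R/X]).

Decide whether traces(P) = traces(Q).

LTS(P): 2 reachable states
  m0 = a.(0\{a} + (0 + 0)) → =a=> m1
  m1 = 0\{a} + (0 + 0) → ∅
LTS(Q): 2 reachable states
  n0 = b.(0\{a} + (0 + 0)) → =b=> n1
  n1 = 0\{a} + (0 + 0) → ∅
Executing a from P (initial set {m0}):
  step 1 (a): {m1}
  P completes σ.
Executing a from Q (initial set {n0}):
  step 1 (a): no successor for Q

NO — witness ⟨a⟩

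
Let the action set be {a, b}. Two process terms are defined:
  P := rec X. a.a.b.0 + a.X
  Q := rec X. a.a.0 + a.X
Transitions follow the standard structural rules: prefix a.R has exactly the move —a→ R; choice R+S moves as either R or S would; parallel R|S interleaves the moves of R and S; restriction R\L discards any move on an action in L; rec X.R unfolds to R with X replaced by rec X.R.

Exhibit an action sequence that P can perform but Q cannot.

aab

Reachable graph of P (4 states):
  p0 = rec X. a.a.b.0 + a.X | ··a··> p0, ··a··> p1
  p1 = a.b.0 | ··a··> p2
  p2 = b.0 | ··b··> p3
  p3 = 0 | (no moves)
Reachable graph of Q (3 states):
  q0 = rec X. a.a.0 + a.X | ··a··> q0, ··a··> q1
  q1 = a.0 | ··a··> q2
  q2 = 0 | (no moves)
Run σ = ⟨aab⟩ on P: start {p0}
  step 1 (a): {p0, p1}
  step 2 (a): {p0, p1, p2}
  step 3 (b): {p3}
  ✓ P
Run σ = ⟨aab⟩ on Q: start {q0}
  step 1 (a): {q0, q1}
  step 2 (a): {q0, q1, q2}
  step 3 (b): ∅  — Q cannot continue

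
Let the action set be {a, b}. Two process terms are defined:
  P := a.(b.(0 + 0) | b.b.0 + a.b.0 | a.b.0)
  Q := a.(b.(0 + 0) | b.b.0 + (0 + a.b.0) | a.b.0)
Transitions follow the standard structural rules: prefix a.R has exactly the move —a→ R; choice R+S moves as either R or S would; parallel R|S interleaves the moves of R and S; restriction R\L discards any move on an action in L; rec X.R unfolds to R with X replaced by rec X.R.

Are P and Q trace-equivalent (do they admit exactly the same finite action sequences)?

YES

Reachable graph of P (15 states):
  m0 = a.(b.(0 + 0) | b.b.0 + a.b.0 | a.b.0) → --a--▸ m1
  m1 = b.(0 + 0) | b.b.0 + a.b.0 | a.b.0 → --a--▸ m2, --a--▸ m3, --b--▸ m4, --b--▸ m5
  m2 = a.b.0 | b.0 → --a--▸ m6, --b--▸ m7
  m3 = b.0 | a.b.0 → --a--▸ m6, --b--▸ m8
  m4 = (0 + 0) | b.b.0 → --b--▸ m9
  m5 = b.(0 + 0) | b.0 → --b--▸ m10, --b--▸ m9
  m6 = b.0 | b.0 → --b--▸ m11, --b--▸ m12
  m7 = a.b.0 | 0 → --a--▸ m12
  m8 = 0 | a.b.0 → --a--▸ m11
  m9 = (0 + 0) | b.0 → --b--▸ m13
  m10 = b.(0 + 0) | 0 → --b--▸ m13
  m11 = 0 | b.0 → --b--▸ m14
  m12 = b.0 | 0 → --b--▸ m14
  m13 = (0 + 0) | 0 → stopped
  m14 = 0 | 0 → stopped
Reachable graph of Q (15 states):
  n0 = a.(b.(0 + 0) | b.b.0 + (0 + a.b.0) | a.b.0) → --a--▸ n1
  n1 = b.(0 + 0) | b.b.0 + (0 + a.b.0) | a.b.0 → --a--▸ n2, --a--▸ n3, --b--▸ n4, --b--▸ n5
  n2 = (0 + a.b.0) | b.0 → --a--▸ n6, --b--▸ n7
  n3 = b.0 | a.b.0 → --a--▸ n6, --b--▸ n8
  n4 = (0 + 0) | b.b.0 → --b--▸ n9
  n5 = b.(0 + 0) | b.0 → --b--▸ n10, --b--▸ n9
  n6 = b.0 | b.0 → --b--▸ n11, --b--▸ n12
  n7 = (0 + a.b.0) | 0 → --a--▸ n12
  n8 = 0 | a.b.0 → --a--▸ n11
  n9 = (0 + 0) | b.0 → --b--▸ n13
  n10 = b.(0 + 0) | 0 → --b--▸ n13
  n11 = 0 | b.0 → --b--▸ n14
  n12 = b.0 | 0 → --b--▸ n14
  n13 = (0 + 0) | 0 → stopped
  n14 = 0 | 0 → stopped
Bisimilarity quotient blocks:
  B0 = {m0, n0}
  B1 = {m1, n1}
  B2 = {m4, m5, m6, n4, n5, n6}
  B3 = {m10, m11, m12, m9, n10, n11, n12, n9}
  B4 = {m13, m14, n13, n14}
  B5 = {m2, m3, n2, n3}
  B6 = {m7, m8, n7, n8}
m0 ∈ B0, n0 ∈ B0 → same block
Bisimilar ⇒ trace-equivalent.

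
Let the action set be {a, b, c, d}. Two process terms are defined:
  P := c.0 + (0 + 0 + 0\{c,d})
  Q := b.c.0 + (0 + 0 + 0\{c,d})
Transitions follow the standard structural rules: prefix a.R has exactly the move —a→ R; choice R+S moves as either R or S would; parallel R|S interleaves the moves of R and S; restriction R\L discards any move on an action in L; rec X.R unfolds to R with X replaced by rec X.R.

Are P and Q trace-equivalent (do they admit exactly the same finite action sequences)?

trace-distinct — witness ⟨c⟩

Reachable graph of P (2 states):
  s0 = c.0 + (0 + 0 + 0\{c,d}) | ··c··> s1
  s1 = 0 | deadlocked
Reachable graph of Q (3 states):
  t0 = b.c.0 + (0 + 0 + 0\{c,d}) | ··b··> t1
  t1 = c.0 | ··c··> t2
  t2 = 0 | deadlocked
Executing c from P (initial set {s0}):
  [1] c ⇒ {s1}
  — P admits the full trace.
Executing c from Q (initial set {t0}):
  [1] c ⇒ no successor for Q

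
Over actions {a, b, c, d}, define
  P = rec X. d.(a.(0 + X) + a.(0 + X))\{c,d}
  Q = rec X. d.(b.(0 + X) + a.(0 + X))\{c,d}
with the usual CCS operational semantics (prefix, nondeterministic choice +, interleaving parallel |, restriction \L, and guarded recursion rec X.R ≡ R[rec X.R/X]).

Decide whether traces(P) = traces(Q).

Reachable graph of P (3 states):
  m0 = rec X. d.(a.(0 + X) + a.(0 + X))\{c,d} | =d=> m1
  m1 = (a.(0 + (rec X. d.(a.(0 + X) + a.(0 + X))\{c,d})) + a.(0 + (rec X. d.(a.(0 + X) + a.(0 + X))\{c,d})))\{c,d} | =a=> m2
  m2 = (0 + (rec X. d.(a.(0 + X) + a.(0 + X))\{c,d}))\{c,d} | ∅
Reachable graph of Q (3 states):
  n0 = rec X. d.(b.(0 + X) + a.(0 + X))\{c,d} | =d=> n1
  n1 = (b.(0 + (rec X. d.(b.(0 + X) + a.(0 + X))\{c,d})) + a.(0 + (rec X. d.(b.(0 + X) + a.(0 + X))\{c,d})))\{c,d} | =a=> n2, =b=> n2
  n2 = (0 + (rec X. d.(b.(0 + X) + a.(0 + X))\{c,d}))\{c,d} | ∅
Executing db from Q (initial set {n0}):
  [1] d ⇒ {n1}
  [2] b ⇒ {n2}
  Q completes σ.
Executing db from P (initial set {m0}):
  [1] d ⇒ {m1}
  [2] b ⇒ no successor for P

trace-distinct — witness ⟨db⟩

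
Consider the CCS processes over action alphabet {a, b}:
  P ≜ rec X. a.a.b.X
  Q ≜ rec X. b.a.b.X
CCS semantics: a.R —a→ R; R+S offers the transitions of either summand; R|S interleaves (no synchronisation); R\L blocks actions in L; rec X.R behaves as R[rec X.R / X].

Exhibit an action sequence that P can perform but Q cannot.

LTS(P): 3 reachable states
  m0 = rec X. a.a.b.X has moves =a=> m1
  m1 = a.b.(rec X. a.a.b.X) has moves =a=> m2
  m2 = b.(rec X. a.a.b.X) has moves =b=> m0
LTS(Q): 3 reachable states
  n0 = rec X. b.a.b.X has moves =b=> n1
  n1 = a.b.(rec X. b.a.b.X) has moves =a=> n2
  n2 = b.(rec X. b.a.b.X) has moves =b=> n0
Run σ = ⟨a⟩ on P: start {m0}
  [1] a ⇒ {m1}
  P completes σ.
Run σ = ⟨a⟩ on Q: start {n0}
  [1] a ⇒ no successor for Q

a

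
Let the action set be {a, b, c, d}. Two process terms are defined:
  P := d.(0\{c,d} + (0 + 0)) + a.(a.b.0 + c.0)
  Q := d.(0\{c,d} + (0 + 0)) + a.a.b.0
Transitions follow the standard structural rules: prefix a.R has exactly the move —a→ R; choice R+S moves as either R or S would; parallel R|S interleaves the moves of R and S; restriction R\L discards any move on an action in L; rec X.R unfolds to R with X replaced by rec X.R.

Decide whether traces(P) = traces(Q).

traces(P) ≠ traces(Q) — witness ⟨ac⟩

Reachable graph of P (5 states):
  u0 = d.(0\{c,d} + (0 + 0)) + a.(a.b.0 + c.0) has moves —a→ u1, —d→ u2
  u1 = a.b.0 + c.0 has moves —a→ u3, —c→ u4
  u2 = 0\{c,d} + (0 + 0) has moves ∅
  u3 = b.0 has moves —b→ u4
  u4 = 0 has moves ∅
Reachable graph of Q (5 states):
  v0 = d.(0\{c,d} + (0 + 0)) + a.a.b.0 has moves —a→ v1, —d→ v2
  v1 = a.b.0 has moves —a→ v3
  v2 = 0\{c,d} + (0 + 0) has moves ∅
  v3 = b.0 has moves —b→ v4
  v4 = 0 has moves ∅
Executing ac from P (initial set {u0}):
  step 1 (a): {u1}
  step 2 (c): {u4}
  P completes σ.
Executing ac from Q (initial set {v0}):
  step 1 (a): {v1}
  step 2 (c): ∅ (Q stuck)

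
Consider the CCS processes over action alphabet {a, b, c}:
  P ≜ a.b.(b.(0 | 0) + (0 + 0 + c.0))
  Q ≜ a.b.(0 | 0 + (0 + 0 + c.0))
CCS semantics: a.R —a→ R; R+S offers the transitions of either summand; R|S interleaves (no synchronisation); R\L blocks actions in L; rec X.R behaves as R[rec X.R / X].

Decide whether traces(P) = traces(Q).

traces(P) ≠ traces(Q) — witness ⟨abb⟩

P's transition system — 5 states:
  u0 = a.b.(b.(0 | 0) + (0 + 0 + c.0)) ⊢ =a=> u1
  u1 = b.(b.(0 | 0) + (0 + 0 + c.0)) ⊢ =b=> u2
  u2 = b.(0 | 0) + (0 + 0 + c.0) ⊢ =b=> u3, =c=> u4
  u3 = 0 | 0 ⊢ deadlocked
  u4 = 0 ⊢ deadlocked
Q's transition system — 4 states:
  v0 = a.b.(0 | 0 + (0 + 0 + c.0)) ⊢ =a=> v1
  v1 = b.(0 | 0 + (0 + 0 + c.0)) ⊢ =b=> v2
  v2 = 0 | 0 + (0 + 0 + c.0) ⊢ =c=> v3
  v3 = 0 ⊢ deadlocked
Run σ = ⟨abb⟩ on P: start {u0}
  [1] a ⇒ {u1}
  [2] b ⇒ {u2}
  [3] b ⇒ {u3}
  — P admits the full trace.
Run σ = ⟨abb⟩ on Q: start {v0}
  [1] a ⇒ {v1}
  [2] b ⇒ {v2}
  [3] b ⇒ ∅ (Q stuck)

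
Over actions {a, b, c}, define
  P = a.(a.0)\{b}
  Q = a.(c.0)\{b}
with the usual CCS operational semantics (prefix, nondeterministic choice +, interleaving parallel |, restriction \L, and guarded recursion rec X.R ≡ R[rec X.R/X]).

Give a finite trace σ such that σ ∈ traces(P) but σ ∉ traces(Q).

aa

P's transition system — 3 states:
  u0 = a.(a.0)\{b} has moves =a=> u1
  u1 = (a.0)\{b} has moves =a=> u2
  u2 = 0\{b} has moves ∅
Q's transition system — 3 states:
  v0 = a.(c.0)\{b} has moves =a=> v1
  v1 = (c.0)\{b} has moves =c=> v2
  v2 = 0\{b} has moves ∅
Run σ = ⟨aa⟩ on P: start {u0}
  step 1 (a): {u1}
  step 2 (a): {u2}
  P completes σ.
Run σ = ⟨aa⟩ on Q: start {v0}
  step 1 (a): {v1}
  step 2 (a): ∅ (Q stuck)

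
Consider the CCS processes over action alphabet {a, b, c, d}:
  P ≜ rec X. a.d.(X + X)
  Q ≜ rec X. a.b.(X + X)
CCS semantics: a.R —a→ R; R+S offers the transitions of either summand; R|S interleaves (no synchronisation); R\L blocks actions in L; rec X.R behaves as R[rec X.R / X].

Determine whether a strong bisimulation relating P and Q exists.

P's transition system — 3 states:
  m0 = rec X. a.d.(X + X) ⊢ --a--▸ m1
  m1 = d.((rec X. a.d.(X + X)) + (rec X. a.d.(X + X))) ⊢ --d--▸ m2
  m2 = (rec X. a.d.(X + X)) + (rec X. a.d.(X + X)) ⊢ --a--▸ m1
Q's transition system — 3 states:
  n0 = rec X. a.b.(X + X) ⊢ --a--▸ n1
  n1 = b.((rec X. a.b.(X + X)) + (rec X. a.b.(X + X))) ⊢ --b--▸ n2
  n2 = (rec X. a.b.(X + X)) + (rec X. a.b.(X + X)) ⊢ --a--▸ n1
Coarsest stable partition (strong bisimilarity classes):
  B0 = {m0, m2}
  B1 = {m1}
  B2 = {n0, n2}
  B3 = {n1}
m0 ∈ B0, n0 ∈ B2 → different blocks

NO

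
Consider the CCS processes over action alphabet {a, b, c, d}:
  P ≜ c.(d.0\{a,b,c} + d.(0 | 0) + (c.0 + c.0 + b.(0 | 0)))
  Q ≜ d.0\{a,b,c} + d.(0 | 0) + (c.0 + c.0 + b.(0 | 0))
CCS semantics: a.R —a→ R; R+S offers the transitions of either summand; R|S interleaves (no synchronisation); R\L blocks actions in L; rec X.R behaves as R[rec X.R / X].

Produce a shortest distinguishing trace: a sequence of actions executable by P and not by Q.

LTS(P): 5 reachable states
  u0 = c.(d.0\{a,b,c} + d.(0 | 0) + (c.0 + c.0 + b.(0 | 0))) ⊢ =c=> u1
  u1 = d.0\{a,b,c} + d.(0 | 0) + (c.0 + c.0 + b.(0 | 0)) ⊢ =b=> u2, =c=> u3, =d=> u2, =d=> u4
  u2 = 0 | 0 ⊢ ·
  u3 = 0 ⊢ ·
  u4 = 0\{a,b,c} ⊢ ·
LTS(Q): 4 reachable states
  v0 = d.0\{a,b,c} + d.(0 | 0) + (c.0 + c.0 + b.(0 | 0)) ⊢ =b=> v1, =c=> v2, =d=> v1, =d=> v3
  v1 = 0 | 0 ⊢ ·
  v2 = 0 ⊢ ·
  v3 = 0\{a,b,c} ⊢ ·
Trace ⟨cb⟩ through P, begin at {u0}:
  after c @ step 1: {u1}
  after b @ step 2: {u2}
  ✓ P
Trace ⟨cb⟩ through Q, begin at {v0}:
  after c @ step 1: {v2}
  after b @ step 2: ∅  — Q cannot continue

cb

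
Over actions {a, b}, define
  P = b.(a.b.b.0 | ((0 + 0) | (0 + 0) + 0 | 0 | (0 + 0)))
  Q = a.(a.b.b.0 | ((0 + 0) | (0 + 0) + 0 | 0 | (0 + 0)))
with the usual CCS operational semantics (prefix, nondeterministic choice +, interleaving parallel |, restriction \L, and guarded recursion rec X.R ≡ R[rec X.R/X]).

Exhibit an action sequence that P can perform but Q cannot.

b

Reachable graph of P (5 states):
  m0 = b.(a.b.b.0 | ((0 + 0) | (0 + 0) + 0 | 0 | (0 + 0))) has moves —b→ m1
  m1 = a.b.b.0 | ((0 + 0) | (0 + 0) + 0 | 0 | (0 + 0)) has moves —a→ m2
  m2 = b.b.0 | ((0 + 0) | (0 + 0) + 0 | 0 | (0 + 0)) has moves —b→ m3
  m3 = b.0 | ((0 + 0) | (0 + 0) + 0 | 0 | (0 + 0)) has moves —b→ m4
  m4 = 0 | ((0 + 0) | (0 + 0) + 0 | 0 | (0 + 0)) has moves stopped
Reachable graph of Q (5 states):
  n0 = a.(a.b.b.0 | ((0 + 0) | (0 + 0) + 0 | 0 | (0 + 0))) has moves —a→ n1
  n1 = a.b.b.0 | ((0 + 0) | (0 + 0) + 0 | 0 | (0 + 0)) has moves —a→ n2
  n2 = b.b.0 | ((0 + 0) | (0 + 0) + 0 | 0 | (0 + 0)) has moves —b→ n3
  n3 = b.0 | ((0 + 0) | (0 + 0) + 0 | 0 | (0 + 0)) has moves —b→ n4
  n4 = 0 | ((0 + 0) | (0 + 0) + 0 | 0 | (0 + 0)) has moves stopped
Trace ⟨b⟩ through P, begin at {m0}:
  [1] b ⇒ {m1}
  P completes σ.
Trace ⟨b⟩ through Q, begin at {n0}:
  [1] b ⇒ no successor for Q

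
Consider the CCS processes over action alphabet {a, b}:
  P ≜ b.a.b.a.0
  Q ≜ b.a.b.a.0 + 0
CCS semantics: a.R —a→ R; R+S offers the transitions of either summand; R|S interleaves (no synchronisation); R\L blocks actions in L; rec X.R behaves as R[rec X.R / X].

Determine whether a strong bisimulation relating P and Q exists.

bisimilar

LTS(P): 5 reachable states
  m0 = b.a.b.a.0 has moves --b--▸ m1
  m1 = a.b.a.0 has moves --a--▸ m2
  m2 = b.a.0 has moves --b--▸ m3
  m3 = a.0 has moves --a--▸ m4
  m4 = 0 has moves ·
LTS(Q): 5 reachable states
  n0 = b.a.b.a.0 + 0 has moves --b--▸ n1
  n1 = a.b.a.0 has moves --a--▸ n2
  n2 = b.a.0 has moves --b--▸ n3
  n3 = a.0 has moves --a--▸ n4
  n4 = 0 has moves ·
Partition-refinement fixed point:
  B0 = {m0, n0}
  B1 = {m1, n1}
  B2 = {m2, n2}
  B3 = {m3, n3}
  B4 = {m4, n4}
m0 ∈ B0, n0 ∈ B0 → same block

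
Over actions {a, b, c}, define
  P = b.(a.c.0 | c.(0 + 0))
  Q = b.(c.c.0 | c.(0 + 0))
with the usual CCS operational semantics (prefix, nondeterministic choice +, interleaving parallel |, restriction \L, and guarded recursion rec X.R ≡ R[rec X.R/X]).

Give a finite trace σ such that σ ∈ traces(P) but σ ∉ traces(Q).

LTS(P): 7 reachable states
  p0 = b.(a.c.0 | c.(0 + 0)) → ··b··> p1
  p1 = a.c.0 | c.(0 + 0) → ··a··> p2, ··c··> p3
  p2 = c.0 | c.(0 + 0) → ··c··> p4, ··c··> p5
  p3 = a.c.0 | (0 + 0) → ··a··> p5
  p4 = 0 | c.(0 + 0) → ··c··> p6
  p5 = c.0 | (0 + 0) → ··c··> p6
  p6 = 0 | (0 + 0) → ∅
LTS(Q): 7 reachable states
  q0 = b.(c.c.0 | c.(0 + 0)) → ··b··> q1
  q1 = c.c.0 | c.(0 + 0) → ··c··> q2, ··c··> q3
  q2 = c.0 | c.(0 + 0) → ··c··> q4, ··c··> q5
  q3 = c.c.0 | (0 + 0) → ··c··> q5
  q4 = 0 | c.(0 + 0) → ··c··> q6
  q5 = c.0 | (0 + 0) → ··c··> q6
  q6 = 0 | (0 + 0) → ∅
Run σ = ⟨ba⟩ on P: start {p0}
  step 1 (b): {p1}
  step 2 (a): {p2}
  ✓ P
Run σ = ⟨ba⟩ on Q: start {q0}
  step 1 (b): {q1}
  step 2 (a): no successor for Q

ba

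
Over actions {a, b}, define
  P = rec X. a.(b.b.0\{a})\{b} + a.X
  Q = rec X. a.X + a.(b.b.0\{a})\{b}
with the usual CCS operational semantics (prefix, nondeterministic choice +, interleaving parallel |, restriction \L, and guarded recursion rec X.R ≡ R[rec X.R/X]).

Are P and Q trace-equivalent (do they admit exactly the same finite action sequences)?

LTS(P): 2 reachable states
  p0 = rec X. a.(b.b.0\{a})\{b} + a.X :: -a-> p0, -a-> p1
  p1 = (b.b.0\{a})\{b} :: ·
LTS(Q): 2 reachable states
  q0 = rec X. a.X + a.(b.b.0\{a})\{b} :: -a-> q0, -a-> q1
  q1 = (b.b.0\{a})\{b} :: ·
Bisimilarity quotient blocks:
  B0 = {p0, q0}
  B1 = {p1, q1}
p0 ∈ B0, q0 ∈ B0 → same block
Bisimilar ⇒ trace-equivalent.

trace-equivalent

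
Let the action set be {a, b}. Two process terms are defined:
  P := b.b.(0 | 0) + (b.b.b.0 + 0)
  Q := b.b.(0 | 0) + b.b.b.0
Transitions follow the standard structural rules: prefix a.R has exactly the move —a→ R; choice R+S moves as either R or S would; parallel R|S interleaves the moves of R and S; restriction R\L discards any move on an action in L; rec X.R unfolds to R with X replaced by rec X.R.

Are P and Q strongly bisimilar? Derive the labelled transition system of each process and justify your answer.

YES

P's transition system — 6 states:
  u0 = b.b.(0 | 0) + (b.b.b.0 + 0) :: -b-> u1, -b-> u2
  u1 = b.(0 | 0) :: -b-> u3
  u2 = b.b.0 :: -b-> u4
  u3 = 0 | 0 :: (no moves)
  u4 = b.0 :: -b-> u5
  u5 = 0 :: (no moves)
Q's transition system — 6 states:
  v0 = b.b.(0 | 0) + b.b.b.0 :: -b-> v1, -b-> v2
  v1 = b.(0 | 0) :: -b-> v3
  v2 = b.b.0 :: -b-> v4
  v3 = 0 | 0 :: (no moves)
  v4 = b.0 :: -b-> v5
  v5 = 0 :: (no moves)
Bisimilarity quotient blocks:
  B0 = {u0, v0}
  B1 = {u2, v2}
  B2 = {u1, u4, v1, v4}
  B3 = {u3, u5, v3, v5}
u0 ∈ B0, v0 ∈ B0 → same block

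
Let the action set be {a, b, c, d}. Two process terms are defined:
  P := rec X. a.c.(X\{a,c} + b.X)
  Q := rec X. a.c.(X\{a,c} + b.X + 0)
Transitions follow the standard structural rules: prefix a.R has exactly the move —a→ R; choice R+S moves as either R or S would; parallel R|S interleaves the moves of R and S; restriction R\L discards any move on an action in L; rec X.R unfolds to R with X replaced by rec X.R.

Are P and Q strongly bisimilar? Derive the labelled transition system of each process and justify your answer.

LTS(P): 3 reachable states
  s0 = rec X. a.c.(X\{a,c} + b.X) :: --a--▸ s1
  s1 = c.((rec X. a.c.(X\{a,c} + b.X))\{a,c} + b.(rec X. a.c.(X\{a,c} + b.X))) :: --c--▸ s2
  s2 = (rec X. a.c.(X\{a,c} + b.X))\{a,c} + b.(rec X. a.c.(X\{a,c} + b.X)) :: --b--▸ s0
LTS(Q): 3 reachable states
  t0 = rec X. a.c.(X\{a,c} + b.X + 0) :: --a--▸ t1
  t1 = c.((rec X. a.c.(X\{a,c} + b.X + 0))\{a,c} + b.(rec X. a.c.(X\{a,c} + b.X + 0)) + 0) :: --c--▸ t2
  t2 = (rec X. a.c.(X\{a,c} + b.X + 0))\{a,c} + b.(rec X. a.c.(X\{a,c} + b.X + 0)) + 0 :: --b--▸ t0
Partition-refinement fixed point:
  B0 = {s0, t0}
  B1 = {s1, t1}
  B2 = {s2, t2}
s0 ∈ B0, t0 ∈ B0 → same block

YES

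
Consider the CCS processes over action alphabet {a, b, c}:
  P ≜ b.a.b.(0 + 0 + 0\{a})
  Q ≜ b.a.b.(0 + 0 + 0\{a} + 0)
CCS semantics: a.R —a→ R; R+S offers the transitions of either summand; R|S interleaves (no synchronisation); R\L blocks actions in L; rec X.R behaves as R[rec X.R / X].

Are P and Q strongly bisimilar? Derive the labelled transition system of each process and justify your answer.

P ~ Q

Reachable graph of P (4 states):
  m0 = b.a.b.(0 + 0 + 0\{a}) | —b→ m1
  m1 = a.b.(0 + 0 + 0\{a}) | —a→ m2
  m2 = b.(0 + 0 + 0\{a}) | —b→ m3
  m3 = 0 + 0 + 0\{a} | deadlocked
Reachable graph of Q (4 states):
  n0 = b.a.b.(0 + 0 + 0\{a} + 0) | —b→ n1
  n1 = a.b.(0 + 0 + 0\{a} + 0) | —a→ n2
  n2 = b.(0 + 0 + 0\{a} + 0) | —b→ n3
  n3 = 0 + 0 + 0\{a} + 0 | deadlocked
Partition-refinement fixed point:
  B0 = {m0, n0}
  B1 = {m1, n1}
  B2 = {m2, n2}
  B3 = {m3, n3}
m0 ∈ B0, n0 ∈ B0 → same block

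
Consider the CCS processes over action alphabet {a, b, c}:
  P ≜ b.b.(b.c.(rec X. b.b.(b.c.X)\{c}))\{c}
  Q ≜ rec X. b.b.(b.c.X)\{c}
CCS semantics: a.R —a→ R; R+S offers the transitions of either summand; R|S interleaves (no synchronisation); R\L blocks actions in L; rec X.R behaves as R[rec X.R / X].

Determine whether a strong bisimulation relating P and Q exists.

LTS(P): 4 reachable states
  s0 = b.b.(b.c.(rec X. b.b.(b.c.X)\{c}))\{c} → -b-> s1
  s1 = b.(b.c.(rec X. b.b.(b.c.X)\{c}))\{c} → -b-> s2
  s2 = (b.c.(rec X. b.b.(b.c.X)\{c}))\{c} → -b-> s3
  s3 = (c.(rec X. b.b.(b.c.X)\{c}))\{c} → ·
LTS(Q): 4 reachable states
  t0 = rec X. b.b.(b.c.X)\{c} → -b-> t1
  t1 = b.(b.c.(rec X. b.b.(b.c.X)\{c}))\{c} → -b-> t2
  t2 = (b.c.(rec X. b.b.(b.c.X)\{c}))\{c} → -b-> t3
  t3 = (c.(rec X. b.b.(b.c.X)\{c}))\{c} → ·
Coarsest stable partition (strong bisimilarity classes):
  B0 = {s0, t0}
  B1 = {s1, t1}
  B2 = {s2, t2}
  B3 = {s3, t3}
s0 ∈ B0, t0 ∈ B0 → same block

P ~ Q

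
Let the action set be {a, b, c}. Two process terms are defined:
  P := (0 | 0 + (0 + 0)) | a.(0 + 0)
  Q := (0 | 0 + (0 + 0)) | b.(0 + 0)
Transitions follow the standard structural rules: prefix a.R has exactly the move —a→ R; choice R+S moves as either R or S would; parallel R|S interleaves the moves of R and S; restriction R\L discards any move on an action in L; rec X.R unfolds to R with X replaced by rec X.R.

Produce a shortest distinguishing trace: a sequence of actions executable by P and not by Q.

P's transition system — 2 states:
  p0 = (0 | 0 + (0 + 0)) | a.(0 + 0) ⊢ =a=> p1
  p1 = (0 | 0 + (0 + 0)) | (0 + 0) ⊢ stopped
Q's transition system — 2 states:
  q0 = (0 | 0 + (0 + 0)) | b.(0 + 0) ⊢ =b=> q1
  q1 = (0 | 0 + (0 + 0)) | (0 + 0) ⊢ stopped
Run σ = ⟨a⟩ on P: start {p0}
  after a @ step 1: {p1}
  — P admits the full trace.
Run σ = ⟨a⟩ on Q: start {q0}
  after a @ step 1: ∅ (Q stuck)

a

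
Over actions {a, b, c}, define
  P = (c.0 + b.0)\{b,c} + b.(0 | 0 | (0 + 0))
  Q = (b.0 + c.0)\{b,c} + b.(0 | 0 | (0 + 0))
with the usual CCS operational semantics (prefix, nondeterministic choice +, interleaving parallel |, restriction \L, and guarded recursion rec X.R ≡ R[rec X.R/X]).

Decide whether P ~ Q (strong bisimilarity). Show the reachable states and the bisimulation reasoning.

Reachable graph of P (2 states):
  p0 = (c.0 + b.0)\{b,c} + b.(0 | 0 | (0 + 0)) ⊢ =b=> p1
  p1 = 0 | 0 | (0 + 0) ⊢ stopped
Reachable graph of Q (2 states):
  q0 = (b.0 + c.0)\{b,c} + b.(0 | 0 | (0 + 0)) ⊢ =b=> q1
  q1 = 0 | 0 | (0 + 0) ⊢ stopped
Bisimilarity quotient blocks:
  B0 = {p0, q0}
  B1 = {p1, q1}
p0 ∈ B0, q0 ∈ B0 → same block

YES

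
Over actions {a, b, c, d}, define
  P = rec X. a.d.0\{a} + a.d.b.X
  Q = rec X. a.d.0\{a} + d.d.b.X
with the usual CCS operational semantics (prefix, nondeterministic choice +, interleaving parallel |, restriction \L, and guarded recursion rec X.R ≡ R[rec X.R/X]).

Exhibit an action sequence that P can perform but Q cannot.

LTS(P): 5 reachable states
  m0 = rec X. a.d.0\{a} + a.d.b.X :: =a=> m1, =a=> m2
  m1 = d.0\{a} :: =d=> m3
  m2 = d.b.(rec X. a.d.0\{a} + a.d.b.X) :: =d=> m4
  m3 = 0\{a} :: (no moves)
  m4 = b.(rec X. a.d.0\{a} + a.d.b.X) :: =b=> m0
LTS(Q): 5 reachable states
  n0 = rec X. a.d.0\{a} + d.d.b.X :: =a=> n1, =d=> n2
  n1 = d.0\{a} :: =d=> n3
  n2 = d.b.(rec X. a.d.0\{a} + d.d.b.X) :: =d=> n4
  n3 = 0\{a} :: (no moves)
  n4 = b.(rec X. a.d.0\{a} + d.d.b.X) :: =b=> n0
Run σ = ⟨adb⟩ on P: start {m0}
  after a @ step 1: {m1, m2}
  after d @ step 2: {m3, m4}
  after b @ step 3: {m0}
  ✓ P
Run σ = ⟨adb⟩ on Q: start {n0}
  after a @ step 1: {n1}
  after d @ step 2: {n3}
  after b @ step 3: ∅  — Q cannot continue

adb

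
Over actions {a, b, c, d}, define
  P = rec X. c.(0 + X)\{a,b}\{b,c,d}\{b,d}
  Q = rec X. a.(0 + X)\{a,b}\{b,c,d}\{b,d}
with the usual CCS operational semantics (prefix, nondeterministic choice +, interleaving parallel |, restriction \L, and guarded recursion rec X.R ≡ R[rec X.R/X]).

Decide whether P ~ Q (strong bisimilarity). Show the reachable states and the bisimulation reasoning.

P's transition system — 2 states:
  u0 = rec X. c.(0 + X)\{a,b}\{b,c,d}\{b,d} has moves —c→ u1
  u1 = (0 + (rec X. c.(0 + X)\{a,b}\{b,c,d}\{b,d}))\{a,b}\{b,c,d}\{b,d} has moves stopped
Q's transition system — 2 states:
  v0 = rec X. a.(0 + X)\{a,b}\{b,c,d}\{b,d} has moves —a→ v1
  v1 = (0 + (rec X. a.(0 + X)\{a,b}\{b,c,d}\{b,d}))\{a,b}\{b,c,d}\{b,d} has moves stopped
Coarsest stable partition (strong bisimilarity classes):
  B0 = {u0}
  B1 = {u1, v1}
  B2 = {v0}
u0 ∈ B0, v0 ∈ B2 → different blocks

NO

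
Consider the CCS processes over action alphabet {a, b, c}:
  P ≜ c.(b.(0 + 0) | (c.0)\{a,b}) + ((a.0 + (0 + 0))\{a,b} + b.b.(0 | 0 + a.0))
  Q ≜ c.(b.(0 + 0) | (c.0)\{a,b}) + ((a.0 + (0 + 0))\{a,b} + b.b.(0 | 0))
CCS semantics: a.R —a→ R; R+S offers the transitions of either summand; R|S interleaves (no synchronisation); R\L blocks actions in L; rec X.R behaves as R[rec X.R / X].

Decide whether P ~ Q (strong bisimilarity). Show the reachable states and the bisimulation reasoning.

LTS(P): 8 reachable states
  s0 = c.(b.(0 + 0) | (c.0)\{a,b}) + ((a.0 + (0 + 0))\{a,b} + b.b.(0 | 0 + a.0)) → --b--▸ s1, --c--▸ s2
  s1 = b.(0 | 0 + a.0) → --b--▸ s3
  s2 = b.(0 + 0) | (c.0)\{a,b} → --b--▸ s4, --c--▸ s5
  s3 = 0 | 0 + a.0 → --a--▸ s6
  s4 = (0 + 0) | (c.0)\{a,b} → --c--▸ s7
  s5 = b.(0 + 0) | 0\{a,b} → --b--▸ s7
  s6 = 0 → deadlocked
  s7 = (0 + 0) | 0\{a,b} → deadlocked
LTS(Q): 7 reachable states
  t0 = c.(b.(0 + 0) | (c.0)\{a,b}) + ((a.0 + (0 + 0))\{a,b} + b.b.(0 | 0)) → --b--▸ t1, --c--▸ t2
  t1 = b.(0 | 0) → --b--▸ t3
  t2 = b.(0 + 0) | (c.0)\{a,b} → --b--▸ t4, --c--▸ t5
  t3 = 0 | 0 → deadlocked
  t4 = (0 + 0) | (c.0)\{a,b} → --c--▸ t6
  t5 = b.(0 + 0) | 0\{a,b} → --b--▸ t6
  t6 = (0 + 0) | 0\{a,b} → deadlocked
Coarsest stable partition (strong bisimilarity classes):
  B0 = {s0}
  B1 = {s2, t2}
  B2 = {s4, t4}
  B3 = {s6, s7, t3, t6}
  B4 = {s5, t1, t5}
  B5 = {s1}
  B6 = {s3}
  B7 = {t0}
s0 ∈ B0, t0 ∈ B7 → different blocks

not bisimilar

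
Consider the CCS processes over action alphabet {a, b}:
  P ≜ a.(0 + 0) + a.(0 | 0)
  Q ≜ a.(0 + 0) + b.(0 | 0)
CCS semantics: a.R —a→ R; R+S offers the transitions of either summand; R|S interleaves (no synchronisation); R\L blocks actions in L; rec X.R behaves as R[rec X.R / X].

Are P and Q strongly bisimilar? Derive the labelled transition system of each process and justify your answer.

Reachable graph of P (3 states):
  u0 = a.(0 + 0) + a.(0 | 0) :: =a=> u1, =a=> u2
  u1 = 0 + 0 :: deadlocked
  u2 = 0 | 0 :: deadlocked
Reachable graph of Q (3 states):
  v0 = a.(0 + 0) + b.(0 | 0) :: =a=> v1, =b=> v2
  v1 = 0 + 0 :: deadlocked
  v2 = 0 | 0 :: deadlocked
Coarsest stable partition (strong bisimilarity classes):
  B0 = {u0}
  B1 = {u1, u2, v1, v2}
  B2 = {v0}
u0 ∈ B0, v0 ∈ B2 → different blocks

NO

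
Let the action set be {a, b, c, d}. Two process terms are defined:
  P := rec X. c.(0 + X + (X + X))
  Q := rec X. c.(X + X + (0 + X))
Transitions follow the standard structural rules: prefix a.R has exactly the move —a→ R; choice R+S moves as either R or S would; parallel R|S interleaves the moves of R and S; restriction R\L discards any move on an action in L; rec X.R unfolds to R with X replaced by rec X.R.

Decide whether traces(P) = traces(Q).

P's transition system — 2 states:
  p0 = rec X. c.(0 + X + (X + X)) :: --c--▸ p1
  p1 = 0 + (rec X. c.(0 + X + (X + X))) + ((rec X. c.(0 + X + (X + X))) + (rec X. c.(0 + X + (X + X)))) :: --c--▸ p1
Q's transition system — 2 states:
  q0 = rec X. c.(X + X + (0 + X)) :: --c--▸ q1
  q1 = (rec X. c.(X + X + (0 + X))) + (rec X. c.(X + X + (0 + X))) + (0 + (rec X. c.(X + X + (0 + X)))) :: --c--▸ q1
Partition-refinement fixed point:
  B0 = {p0, p1, q0, q1}
p0 ∈ B0, q0 ∈ B0 → same block
Bisimilar ⇒ trace-equivalent.

trace-equivalent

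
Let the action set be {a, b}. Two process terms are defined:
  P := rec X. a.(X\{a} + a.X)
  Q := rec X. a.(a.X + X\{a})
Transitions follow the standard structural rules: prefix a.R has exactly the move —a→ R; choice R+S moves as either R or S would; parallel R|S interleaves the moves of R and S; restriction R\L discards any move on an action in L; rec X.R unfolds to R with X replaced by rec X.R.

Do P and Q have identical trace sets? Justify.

trace-equivalent

LTS(P): 2 reachable states
  s0 = rec X. a.(X\{a} + a.X) :: =a=> s1
  s1 = (rec X. a.(X\{a} + a.X))\{a} + a.(rec X. a.(X\{a} + a.X)) :: =a=> s0
LTS(Q): 2 reachable states
  t0 = rec X. a.(a.X + X\{a}) :: =a=> t1
  t1 = a.(rec X. a.(a.X + X\{a})) + (rec X. a.(a.X + X\{a}))\{a} :: =a=> t0
Bisimilarity quotient blocks:
  B0 = {s0, s1, t0, t1}
s0 ∈ B0, t0 ∈ B0 → same block
Bisimilar ⇒ trace-equivalent.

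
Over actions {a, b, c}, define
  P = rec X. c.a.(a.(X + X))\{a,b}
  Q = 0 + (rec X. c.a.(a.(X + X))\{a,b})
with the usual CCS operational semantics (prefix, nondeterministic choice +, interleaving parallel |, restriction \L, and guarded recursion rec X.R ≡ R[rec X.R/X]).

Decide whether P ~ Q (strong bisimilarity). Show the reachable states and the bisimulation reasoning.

P ~ Q

P's transition system — 3 states:
  m0 = rec X. c.a.(a.(X + X))\{a,b} has moves =c=> m1
  m1 = a.(a.((rec X. c.a.(a.(X + X))\{a,b}) + (rec X. c.a.(a.(X + X))\{a,b})))\{a,b} has moves =a=> m2
  m2 = (a.((rec X. c.a.(a.(X + X))\{a,b}) + (rec X. c.a.(a.(X + X))\{a,b})))\{a,b} has moves stopped
Q's transition system — 3 states:
  n0 = 0 + (rec X. c.a.(a.(X + X))\{a,b}) has moves =c=> n1
  n1 = a.(a.((rec X. c.a.(a.(X + X))\{a,b}) + (rec X. c.a.(a.(X + X))\{a,b})))\{a,b} has moves =a=> n2
  n2 = (a.((rec X. c.a.(a.(X + X))\{a,b}) + (rec X. c.a.(a.(X + X))\{a,b})))\{a,b} has moves stopped
Partition-refinement fixed point:
  B0 = {m0, n0}
  B1 = {m1, n1}
  B2 = {m2, n2}
m0 ∈ B0, n0 ∈ B0 → same block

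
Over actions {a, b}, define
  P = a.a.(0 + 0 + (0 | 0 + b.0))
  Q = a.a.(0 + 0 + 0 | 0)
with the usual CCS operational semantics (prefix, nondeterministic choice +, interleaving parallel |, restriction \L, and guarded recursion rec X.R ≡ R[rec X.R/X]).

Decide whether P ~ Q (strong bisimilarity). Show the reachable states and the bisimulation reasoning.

LTS(P): 4 reachable states
  s0 = a.a.(0 + 0 + (0 | 0 + b.0)) ⊢ —a→ s1
  s1 = a.(0 + 0 + (0 | 0 + b.0)) ⊢ —a→ s2
  s2 = 0 + 0 + (0 | 0 + b.0) ⊢ —b→ s3
  s3 = 0 ⊢ ·
LTS(Q): 3 reachable states
  t0 = a.a.(0 + 0 + 0 | 0) ⊢ —a→ t1
  t1 = a.(0 + 0 + 0 | 0) ⊢ —a→ t2
  t2 = 0 + 0 + 0 | 0 ⊢ ·
Partition-refinement fixed point:
  B0 = {s0}
  B1 = {s1}
  B2 = {s2}
  B3 = {s3, t2}
  B4 = {t0}
  B5 = {t1}
s0 ∈ B0, t0 ∈ B4 → different blocks

not bisimilar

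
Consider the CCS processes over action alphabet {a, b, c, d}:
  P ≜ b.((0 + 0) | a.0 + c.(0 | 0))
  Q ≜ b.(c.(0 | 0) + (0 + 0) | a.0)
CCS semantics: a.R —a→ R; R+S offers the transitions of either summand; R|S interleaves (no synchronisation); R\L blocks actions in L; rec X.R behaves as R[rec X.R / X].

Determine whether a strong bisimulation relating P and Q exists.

YES

Reachable graph of P (4 states):
  m0 = b.((0 + 0) | a.0 + c.(0 | 0)) | —b→ m1
  m1 = (0 + 0) | a.0 + c.(0 | 0) | —a→ m2, —c→ m3
  m2 = (0 + 0) | 0 | (no moves)
  m3 = 0 | 0 | (no moves)
Reachable graph of Q (4 states):
  n0 = b.(c.(0 | 0) + (0 + 0) | a.0) | —b→ n1
  n1 = c.(0 | 0) + (0 + 0) | a.0 | —a→ n2, —c→ n3
  n2 = (0 + 0) | 0 | (no moves)
  n3 = 0 | 0 | (no moves)
Coarsest stable partition (strong bisimilarity classes):
  B0 = {m0, n0}
  B1 = {m1, n1}
  B2 = {m2, m3, n2, n3}
m0 ∈ B0, n0 ∈ B0 → same block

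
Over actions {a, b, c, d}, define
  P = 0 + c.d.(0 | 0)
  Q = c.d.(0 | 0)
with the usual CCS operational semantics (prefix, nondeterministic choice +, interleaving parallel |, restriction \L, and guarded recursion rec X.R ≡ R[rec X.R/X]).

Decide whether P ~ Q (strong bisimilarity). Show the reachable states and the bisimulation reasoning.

P's transition system — 3 states:
  s0 = 0 + c.d.(0 | 0) → ··c··> s1
  s1 = d.(0 | 0) → ··d··> s2
  s2 = 0 | 0 → (no moves)
Q's transition system — 3 states:
  t0 = c.d.(0 | 0) → ··c··> t1
  t1 = d.(0 | 0) → ··d··> t2
  t2 = 0 | 0 → (no moves)
Partition-refinement fixed point:
  B0 = {s0, t0}
  B1 = {s1, t1}
  B2 = {s2, t2}
s0 ∈ B0, t0 ∈ B0 → same block

bisimilar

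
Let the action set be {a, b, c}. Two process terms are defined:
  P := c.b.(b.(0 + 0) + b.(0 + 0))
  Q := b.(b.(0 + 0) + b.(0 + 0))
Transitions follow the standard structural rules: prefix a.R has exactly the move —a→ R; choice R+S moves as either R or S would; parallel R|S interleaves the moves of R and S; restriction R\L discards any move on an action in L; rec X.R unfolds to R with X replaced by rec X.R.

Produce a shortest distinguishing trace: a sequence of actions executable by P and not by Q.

P's transition system — 4 states:
  u0 = c.b.(b.(0 + 0) + b.(0 + 0)) → =c=> u1
  u1 = b.(b.(0 + 0) + b.(0 + 0)) → =b=> u2
  u2 = b.(0 + 0) + b.(0 + 0) → =b=> u3
  u3 = 0 + 0 → deadlocked
Q's transition system — 3 states:
  v0 = b.(b.(0 + 0) + b.(0 + 0)) → =b=> v1
  v1 = b.(0 + 0) + b.(0 + 0) → =b=> v2
  v2 = 0 + 0 → deadlocked
Run σ = ⟨c⟩ on P: start {u0}
  [1] c ⇒ {u1}
  P completes σ.
Run σ = ⟨c⟩ on Q: start {v0}
  [1] c ⇒ no successor for Q

c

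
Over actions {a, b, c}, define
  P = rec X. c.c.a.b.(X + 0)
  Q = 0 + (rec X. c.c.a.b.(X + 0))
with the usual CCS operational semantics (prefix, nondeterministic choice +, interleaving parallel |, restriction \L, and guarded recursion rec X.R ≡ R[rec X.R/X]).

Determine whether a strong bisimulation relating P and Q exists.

YES

Reachable graph of P (5 states):
  m0 = rec X. c.c.a.b.(X + 0) has moves -c-> m1
  m1 = c.a.b.((rec X. c.c.a.b.(X + 0)) + 0) has moves -c-> m2
  m2 = a.b.((rec X. c.c.a.b.(X + 0)) + 0) has moves -a-> m3
  m3 = b.((rec X. c.c.a.b.(X + 0)) + 0) has moves -b-> m4
  m4 = (rec X. c.c.a.b.(X + 0)) + 0 has moves -c-> m1
Reachable graph of Q (5 states):
  n0 = 0 + (rec X. c.c.a.b.(X + 0)) has moves -c-> n1
  n1 = c.a.b.((rec X. c.c.a.b.(X + 0)) + 0) has moves -c-> n2
  n2 = a.b.((rec X. c.c.a.b.(X + 0)) + 0) has moves -a-> n3
  n3 = b.((rec X. c.c.a.b.(X + 0)) + 0) has moves -b-> n4
  n4 = (rec X. c.c.a.b.(X + 0)) + 0 has moves -c-> n1
Coarsest stable partition (strong bisimilarity classes):
  B0 = {m0, m4, n0, n4}
  B1 = {m1, n1}
  B2 = {m2, n2}
  B3 = {m3, n3}
m0 ∈ B0, n0 ∈ B0 → same block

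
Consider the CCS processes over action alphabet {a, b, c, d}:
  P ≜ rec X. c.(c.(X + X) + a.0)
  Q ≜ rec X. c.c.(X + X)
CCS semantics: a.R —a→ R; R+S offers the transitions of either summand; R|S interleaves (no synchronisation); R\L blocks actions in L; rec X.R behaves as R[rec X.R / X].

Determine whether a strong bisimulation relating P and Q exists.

Reachable graph of P (4 states):
  s0 = rec X. c.(c.(X + X) + a.0) has moves -c-> s1
  s1 = c.((rec X. c.(c.(X + X) + a.0)) + (rec X. c.(c.(X + X) + a.0))) + a.0 has moves -a-> s2, -c-> s3
  s2 = 0 has moves stopped
  s3 = (rec X. c.(c.(X + X) + a.0)) + (rec X. c.(c.(X + X) + a.0)) has moves -c-> s1
Reachable graph of Q (3 states):
  t0 = rec X. c.c.(X + X) has moves -c-> t1
  t1 = c.((rec X. c.c.(X + X)) + (rec X. c.c.(X + X))) has moves -c-> t2
  t2 = (rec X. c.c.(X + X)) + (rec X. c.c.(X + X)) has moves -c-> t1
Partition-refinement fixed point:
  B0 = {s0, s3}
  B1 = {s1}
  B2 = {s2}
  B3 = {t0, t1, t2}
s0 ∈ B0, t0 ∈ B3 → different blocks

not bisimilar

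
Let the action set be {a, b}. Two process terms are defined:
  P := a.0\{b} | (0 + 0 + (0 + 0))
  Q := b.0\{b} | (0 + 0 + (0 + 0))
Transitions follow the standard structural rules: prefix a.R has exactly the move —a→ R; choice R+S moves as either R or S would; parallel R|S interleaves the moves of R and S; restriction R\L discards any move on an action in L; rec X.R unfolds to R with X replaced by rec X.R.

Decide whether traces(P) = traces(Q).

trace-distinct — witness ⟨a⟩

P's transition system — 2 states:
  p0 = a.0\{b} | (0 + 0 + (0 + 0)) ⊢ —a→ p1
  p1 = 0\{b} | (0 + 0 + (0 + 0)) ⊢ deadlocked
Q's transition system — 2 states:
  q0 = b.0\{b} | (0 + 0 + (0 + 0)) ⊢ —b→ q1
  q1 = 0\{b} | (0 + 0 + (0 + 0)) ⊢ deadlocked
Trace ⟨a⟩ through P, begin at {p0}:
  after a @ step 1: {p1}
  ✓ P
Trace ⟨a⟩ through Q, begin at {q0}:
  after a @ step 1: ∅ (Q stuck)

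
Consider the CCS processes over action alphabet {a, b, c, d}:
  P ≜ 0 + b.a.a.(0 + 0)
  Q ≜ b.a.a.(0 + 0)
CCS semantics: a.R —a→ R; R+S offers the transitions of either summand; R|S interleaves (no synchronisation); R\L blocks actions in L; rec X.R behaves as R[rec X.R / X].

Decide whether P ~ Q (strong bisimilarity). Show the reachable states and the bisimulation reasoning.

bisimilar

LTS(P): 4 reachable states
  m0 = 0 + b.a.a.(0 + 0) ⊢ =b=> m1
  m1 = a.a.(0 + 0) ⊢ =a=> m2
  m2 = a.(0 + 0) ⊢ =a=> m3
  m3 = 0 + 0 ⊢ ∅
LTS(Q): 4 reachable states
  n0 = b.a.a.(0 + 0) ⊢ =b=> n1
  n1 = a.a.(0 + 0) ⊢ =a=> n2
  n2 = a.(0 + 0) ⊢ =a=> n3
  n3 = 0 + 0 ⊢ ∅
Partition-refinement fixed point:
  B0 = {m0, n0}
  B1 = {m1, n1}
  B2 = {m2, n2}
  B3 = {m3, n3}
m0 ∈ B0, n0 ∈ B0 → same block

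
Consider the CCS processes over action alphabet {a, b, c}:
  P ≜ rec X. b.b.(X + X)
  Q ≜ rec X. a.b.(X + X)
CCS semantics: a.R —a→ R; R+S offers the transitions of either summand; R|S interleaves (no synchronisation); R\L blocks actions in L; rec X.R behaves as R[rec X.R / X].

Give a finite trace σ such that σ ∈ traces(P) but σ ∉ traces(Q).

b

P's transition system — 3 states:
  p0 = rec X. b.b.(X + X) | -b-> p1
  p1 = b.((rec X. b.b.(X + X)) + (rec X. b.b.(X + X))) | -b-> p2
  p2 = (rec X. b.b.(X + X)) + (rec X. b.b.(X + X)) | -b-> p1
Q's transition system — 3 states:
  q0 = rec X. a.b.(X + X) | -a-> q1
  q1 = b.((rec X. a.b.(X + X)) + (rec X. a.b.(X + X))) | -b-> q2
  q2 = (rec X. a.b.(X + X)) + (rec X. a.b.(X + X)) | -a-> q1
Run σ = ⟨b⟩ on P: start {p0}
  after b @ step 1: {p1}
  ✓ P
Run σ = ⟨b⟩ on Q: start {q0}
  after b @ step 1: ∅  — Q cannot continue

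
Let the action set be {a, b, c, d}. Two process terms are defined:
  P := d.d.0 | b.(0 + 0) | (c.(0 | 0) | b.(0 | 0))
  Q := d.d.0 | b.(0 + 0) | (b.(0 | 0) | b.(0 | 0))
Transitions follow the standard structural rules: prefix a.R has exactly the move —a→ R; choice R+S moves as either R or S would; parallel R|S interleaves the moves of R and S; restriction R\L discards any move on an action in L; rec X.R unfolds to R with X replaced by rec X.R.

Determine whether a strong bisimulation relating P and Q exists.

not bisimilar

LTS(P): 24 reachable states
  u0 = d.d.0 | b.(0 + 0) | (c.(0 | 0) | b.(0 | 0)) ⊢ =b=> u1, =b=> u2, =c=> u3, =d=> u4
  u1 = d.d.0 | (0 + 0) | (c.(0 | 0) | b.(0 | 0)) ⊢ =b=> u5, =c=> u6, =d=> u7
  u2 = d.d.0 | b.(0 + 0) | (c.(0 | 0) | (0 | 0)) ⊢ =b=> u5, =c=> u8, =d=> u9
  u3 = d.d.0 | b.(0 + 0) | (0 | 0 | b.(0 | 0)) ⊢ =b=> u6, =b=> u8, =d=> u10
  u4 = d.0 | b.(0 + 0) | (c.(0 | 0) | b.(0 | 0)) ⊢ =b=> u7, =b=> u9, =c=> u10, =d=> u11
  u5 = d.d.0 | (0 + 0) | (c.(0 | 0) | (0 | 0)) ⊢ =c=> u12, =d=> u13
  u6 = d.d.0 | (0 + 0) | (0 | 0 | b.(0 | 0)) ⊢ =b=> u12, =d=> u14
  u7 = d.0 | (0 + 0) | (c.(0 | 0) | b.(0 | 0)) ⊢ =b=> u13, =c=> u14, =d=> u15
  u8 = d.d.0 | b.(0 + 0) | (0 | 0 | (0 | 0)) ⊢ =b=> u12, =d=> u16
  u9 = d.0 | b.(0 + 0) | (c.(0 | 0) | (0 | 0)) ⊢ =b=> u13, =c=> u16, =d=> u17
  u10 = d.0 | b.(0 + 0) | (0 | 0 | b.(0 | 0)) ⊢ =b=> u14, =b=> u16, =d=> u18
  u11 = 0 | b.(0 + 0) | (c.(0 | 0) | b.(0 | 0)) ⊢ =b=> u15, =b=> u17, =c=> u18
  u12 = d.d.0 | (0 + 0) | (0 | 0 | (0 | 0)) ⊢ =d=> u19
  u13 = d.0 | (0 + 0) | (c.(0 | 0) | (0 | 0)) ⊢ =c=> u19, =d=> u20
  u14 = d.0 | (0 + 0) | (0 | 0 | b.(0 | 0)) ⊢ =b=> u19, =d=> u21
  u15 = 0 | (0 + 0) | (c.(0 | 0) | b.(0 | 0)) ⊢ =b=> u20, =c=> u21
  u16 = d.0 | b.(0 + 0) | (0 | 0 | (0 | 0)) ⊢ =b=> u19, =d=> u22
  u17 = 0 | b.(0 + 0) | (c.(0 | 0) | (0 | 0)) ⊢ =b=> u20, =c=> u22
  u18 = 0 | b.(0 + 0) | (0 | 0 | b.(0 | 0)) ⊢ =b=> u21, =b=> u22
  u19 = d.0 | (0 + 0) | (0 | 0 | (0 | 0)) ⊢ =d=> u23
  u20 = 0 | (0 + 0) | (c.(0 | 0) | (0 | 0)) ⊢ =c=> u23
  u21 = 0 | (0 + 0) | (0 | 0 | b.(0 | 0)) ⊢ =b=> u23
  u22 = 0 | b.(0 + 0) | (0 | 0 | (0 | 0)) ⊢ =b=> u23
  u23 = 0 | (0 + 0) | (0 | 0 | (0 | 0)) ⊢ ·
LTS(Q): 24 reachable states
  v0 = d.d.0 | b.(0 + 0) | (b.(0 | 0) | b.(0 | 0)) ⊢ =b=> v1, =b=> v2, =b=> v3, =d=> v4
  v1 = d.d.0 | (0 + 0) | (b.(0 | 0) | b.(0 | 0)) ⊢ =b=> v5, =b=> v6, =d=> v7
  v2 = d.d.0 | b.(0 + 0) | (0 | 0 | b.(0 | 0)) ⊢ =b=> v5, =b=> v8, =d=> v9
  v3 = d.d.0 | b.(0 + 0) | (b.(0 | 0) | (0 | 0)) ⊢ =b=> v6, =b=> v8, =d=> v10
  v4 = d.0 | b.(0 + 0) | (b.(0 | 0) | b.(0 | 0)) ⊢ =b=> v10, =b=> v7, =b=> v9, =d=> v11
  v5 = d.d.0 | (0 + 0) | (0 | 0 | b.(0 | 0)) ⊢ =b=> v12, =d=> v13
  v6 = d.d.0 | (0 + 0) | (b.(0 | 0) | (0 | 0)) ⊢ =b=> v12, =d=> v14
  v7 = d.0 | (0 + 0) | (b.(0 | 0) | b.(0 | 0)) ⊢ =b=> v13, =b=> v14, =d=> v15
  v8 = d.d.0 | b.(0 + 0) | (0 | 0 | (0 | 0)) ⊢ =b=> v12, =d=> v16
  v9 = d.0 | b.(0 + 0) | (0 | 0 | b.(0 | 0)) ⊢ =b=> v13, =b=> v16, =d=> v17
  v10 = d.0 | b.(0 + 0) | (b.(0 | 0) | (0 | 0)) ⊢ =b=> v14, =b=> v16, =d=> v18
  v11 = 0 | b.(0 + 0) | (b.(0 | 0) | b.(0 | 0)) ⊢ =b=> v15, =b=> v17, =b=> v18
  v12 = d.d.0 | (0 + 0) | (0 | 0 | (0 | 0)) ⊢ =d=> v19
  v13 = d.0 | (0 + 0) | (0 | 0 | b.(0 | 0)) ⊢ =b=> v19, =d=> v20
  v14 = d.0 | (0 + 0) | (b.(0 | 0) | (0 | 0)) ⊢ =b=> v19, =d=> v21
  v15 = 0 | (0 + 0) | (b.(0 | 0) | b.(0 | 0)) ⊢ =b=> v20, =b=> v21
  v16 = d.0 | b.(0 + 0) | (0 | 0 | (0 | 0)) ⊢ =b=> v19, =d=> v22
  v17 = 0 | b.(0 + 0) | (0 | 0 | b.(0 | 0)) ⊢ =b=> v20, =b=> v22
  v18 = 0 | b.(0 + 0) | (b.(0 | 0) | (0 | 0)) ⊢ =b=> v21, =b=> v22
  v19 = d.0 | (0 + 0) | (0 | 0 | (0 | 0)) ⊢ =d=> v23
  v20 = 0 | (0 + 0) | (0 | 0 | b.(0 | 0)) ⊢ =b=> v23
  v21 = 0 | (0 + 0) | (b.(0 | 0) | (0 | 0)) ⊢ =b=> v23
  v22 = 0 | b.(0 + 0) | (0 | 0 | (0 | 0)) ⊢ =b=> v23
  v23 = 0 | (0 + 0) | (0 | 0 | (0 | 0)) ⊢ ·
Partition-refinement fixed point:
  B0 = {u0}
  B1 = {u4}
  B2 = {u10, v10, v7, v9}
  B3 = {u14, u16, v13, v14, v16}
  B4 = {u19, v19}
  B5 = {u23, v23}
  B6 = {u21, u22, v20, v21, v22}
  B7 = {u18, v15, v17, v18}
  B8 = {u11}
  B9 = {u15, u17}
  B10 = {u20}
  B11 = {u7, u9}
  B12 = {u13}
  B13 = {u1, u2}
  B14 = {u6, u8, v5, v6, v8}
  B15 = {u12, v12}
  B16 = {u5}
  B17 = {u3, v1, v2, v3}
  B18 = {v0}
  B19 = {v4}
  B20 = {v11}
u0 ∈ B0, v0 ∈ B18 → different blocks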